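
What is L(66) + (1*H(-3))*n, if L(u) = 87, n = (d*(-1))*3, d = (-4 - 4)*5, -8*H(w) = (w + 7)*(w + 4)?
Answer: 27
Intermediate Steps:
H(w) = -(4 + w)*(7 + w)/8 (H(w) = -(w + 7)*(w + 4)/8 = -(7 + w)*(4 + w)/8 = -(4 + w)*(7 + w)/8)
d = -40 (d = -8*5 = -40)
n = 120 (n = -40*(-1)*3 = 40*3 = 120)
L(66) + (1*H(-3))*n = 87 + (1*(-7/2 - 11/8*(-3) - ⅛*(-3)²))*120 = 87 + (1*(-7/2 + 33/8 - ⅛*9))*120 = 87 + (1*(-7/2 + 33/8 - 9/8))*120 = 87 + (1*(-½))*120 = 87 - ½*120 = 87 - 60 = 27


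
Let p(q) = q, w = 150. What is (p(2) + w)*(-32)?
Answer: -4864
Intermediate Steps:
(p(2) + w)*(-32) = (2 + 150)*(-32) = 152*(-32) = -4864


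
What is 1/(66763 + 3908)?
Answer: 1/70671 ≈ 1.4150e-5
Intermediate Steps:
1/(66763 + 3908) = 1/70671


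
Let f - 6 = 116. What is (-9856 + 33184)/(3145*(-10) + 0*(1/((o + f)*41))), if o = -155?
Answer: -11664/15725 ≈ -0.74175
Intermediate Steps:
f = 122 (f = 6 + 116 = 122)
(-9856 + 33184)/(3145*(-10) + 0*(1/((o + f)*41))) = (-9856 + 33184)/(3145*(-10) + 0*(1/((-155 + 122)*41))) = 23328/(-31450 + 0*((1/41)/(-33))) = 23328/(-31450 + 0*(-1/33*1/41)) = 23328/(-31450 + 0*(-1/1353)) = 23328/(-31450 + 0) = 23328/(-31450) = 23328*(-1/31450) = -11664/15725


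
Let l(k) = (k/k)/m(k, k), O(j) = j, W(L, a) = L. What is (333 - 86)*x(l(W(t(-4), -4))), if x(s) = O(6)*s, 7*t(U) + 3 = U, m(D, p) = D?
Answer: -1482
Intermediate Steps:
t(U) = -3/7 + U/7
l(k) = 1/k (l(k) = (k/k)/k = 1/k)
x(s) = 6*s
(333 - 86)*x(l(W(t(-4), -4))) = (333 - 86)*(6/(-3/7 + (1/7)*(-4))) = 247*(6/(-3/7 - 4/7)) = 247*(6/(-1)) = 247*(6*(-1)) = 247*(-6) = -1482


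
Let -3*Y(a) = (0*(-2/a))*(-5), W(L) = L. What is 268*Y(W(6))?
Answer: 0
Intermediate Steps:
Y(a) = 0 (Y(a) = -0*(-2/a)*(-5)/3 = -0*(-5) = -⅓*0 = 0)
268*Y(W(6)) = 268*0 = 0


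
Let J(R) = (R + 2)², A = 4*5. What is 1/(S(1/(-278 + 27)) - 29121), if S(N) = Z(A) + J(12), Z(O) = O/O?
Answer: -1/28924 ≈ -3.4573e-5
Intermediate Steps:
A = 20
J(R) = (2 + R)²
Z(O) = 1
S(N) = 197 (S(N) = 1 + (2 + 12)² = 1 + 14² = 1 + 196 = 197)
1/(S(1/(-278 + 27)) - 29121) = 1/(197 - 29121) = 1/(-28924) = -1/28924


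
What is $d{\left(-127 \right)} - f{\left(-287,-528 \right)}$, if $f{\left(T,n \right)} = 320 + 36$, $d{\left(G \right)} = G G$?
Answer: $15773$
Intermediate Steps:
$d{\left(G \right)} = G^{2}$
$f{\left(T,n \right)} = 356$
$d{\left(-127 \right)} - f{\left(-287,-528 \right)} = \left(-127\right)^{2} - 356 = 16129 - 356 = 15773$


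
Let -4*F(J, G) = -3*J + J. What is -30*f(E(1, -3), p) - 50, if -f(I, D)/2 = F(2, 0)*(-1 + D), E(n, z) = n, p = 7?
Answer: 310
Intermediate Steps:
F(J, G) = J/2 (F(J, G) = -(-3*J + J)/4 = -(-1)*J/2 = J/2)
f(I, D) = 2 - 2*D (f(I, D) = -2*(½)*2*(-1 + D) = -2*(-1 + D) = 2 - 2*D)
-30*f(E(1, -3), p) - 50 = -30*(2 - 2*7) - 50 = -30*(2 - 14) - 50 = -30*(-12) - 50 = 360 - 50 = 310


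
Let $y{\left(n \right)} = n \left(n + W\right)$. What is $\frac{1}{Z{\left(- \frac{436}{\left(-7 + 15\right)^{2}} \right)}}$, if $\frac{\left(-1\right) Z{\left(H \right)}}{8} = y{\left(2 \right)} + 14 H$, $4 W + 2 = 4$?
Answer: $\frac{1}{723} \approx 0.0013831$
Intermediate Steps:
$W = \frac{1}{2}$ ($W = - \frac{1}{2} + \frac{1}{4} \cdot 4 = - \frac{1}{2} + 1 = \frac{1}{2} \approx 0.5$)
$y{\left(n \right)} = n \left(\frac{1}{2} + n\right)$ ($y{\left(n \right)} = n \left(n + \frac{1}{2}\right) = n \left(\frac{1}{2} + n\right)$)
$Z{\left(H \right)} = -40 - 112 H$ ($Z{\left(H \right)} = - 8 \left(2 \left(\frac{1}{2} + 2\right) + 14 H\right) = - 8 \left(2 \cdot \frac{5}{2} + 14 H\right) = - 8 \left(5 + 14 H\right) = -40 - 112 H$)
$\frac{1}{Z{\left(- \frac{436}{\left(-7 + 15\right)^{2}} \right)}} = \frac{1}{-40 - 112 \left(- \frac{436}{\left(-7 + 15\right)^{2}}\right)} = \frac{1}{-40 - 112 \left(- \frac{436}{8^{2}}\right)} = \frac{1}{-40 - 112 \left(- \frac{436}{64}\right)} = \frac{1}{-40 - 112 \left(\left(-436\right) \frac{1}{64}\right)} = \frac{1}{-40 - -763} = \frac{1}{-40 + 763} = \frac{1}{723}$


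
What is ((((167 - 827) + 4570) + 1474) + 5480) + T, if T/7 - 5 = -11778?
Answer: -71547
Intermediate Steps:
T = -82411 (T = 35 + 7*(-11778) = 35 - 82446 = -82411)
((((167 - 827) + 4570) + 1474) + 5480) + T = ((((167 - 827) + 4570) + 1474) + 5480) - 82411 = (((-660 + 4570) + 1474) + 5480) - 82411 = ((3910 + 1474) + 5480) - 82411 = (5384 + 5480) - 82411 = 10864 - 82411 = -71547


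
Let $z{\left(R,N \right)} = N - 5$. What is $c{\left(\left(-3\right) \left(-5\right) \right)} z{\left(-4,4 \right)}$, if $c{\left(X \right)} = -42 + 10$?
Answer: $32$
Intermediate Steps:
$z{\left(R,N \right)} = -5 + N$ ($z{\left(R,N \right)} = N - 5 = -5 + N$)
$c{\left(X \right)} = -32$
$c{\left(\left(-3\right) \left(-5\right) \right)} z{\left(-4,4 \right)} = - 32 \left(-5 + 4\right) = \left(-32\right) \left(-1\right) = 32$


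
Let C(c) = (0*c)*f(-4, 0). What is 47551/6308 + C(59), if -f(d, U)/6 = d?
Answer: 47551/6308 ≈ 7.5382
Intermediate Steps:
f(d, U) = -6*d
C(c) = 0 (C(c) = (0*c)*(-6*(-4)) = 0*24 = 0)
47551/6308 + C(59) = 47551/6308 + 0 = 47551/6308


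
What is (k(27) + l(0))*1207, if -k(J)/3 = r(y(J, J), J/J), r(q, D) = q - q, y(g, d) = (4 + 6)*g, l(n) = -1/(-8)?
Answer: 1207/8 ≈ 150.88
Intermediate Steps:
l(n) = ⅛ (l(n) = -1*(-⅛) = ⅛)
y(g, d) = 10*g
r(q, D) = 0
k(J) = 0 (k(J) = -3*0 = 0)
(k(27) + l(0))*1207 = (0 + ⅛)*1207 = (⅛)*1207 = 1207/8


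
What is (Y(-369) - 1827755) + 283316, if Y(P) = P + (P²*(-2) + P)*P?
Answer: 99078171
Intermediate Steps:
Y(P) = P + P*(P - 2*P²) (Y(P) = P + (-2*P² + P)*P = P + (P - 2*P²)*P = P + P*(P - 2*P²))
(Y(-369) - 1827755) + 283316 = (-369*(1 - 369 - 2*(-369)²) - 1827755) + 283316 = (-369*(1 - 369 - 2*136161) - 1827755) + 283316 = (-369*(1 - 369 - 272322) - 1827755) + 283316 = (-369*(-272690) - 1827755) + 283316 = (100622610 - 1827755) + 283316 = 98794855 + 283316 = 99078171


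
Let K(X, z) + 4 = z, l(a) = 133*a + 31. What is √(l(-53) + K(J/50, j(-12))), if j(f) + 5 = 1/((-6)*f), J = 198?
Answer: I*√1011886/12 ≈ 83.827*I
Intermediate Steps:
l(a) = 31 + 133*a
j(f) = -5 - 1/(6*f) (j(f) = -5 + 1/((-6)*f) = -5 - 1/(6*f))
K(X, z) = -4 + z
√(l(-53) + K(J/50, j(-12))) = √((31 + 133*(-53)) + (-4 + (-5 - ⅙/(-12)))) = √((31 - 7049) + (-4 + (-5 - ⅙*(-1/12)))) = √(-7018 + (-4 + (-5 + 1/72))) = √(-7018 + (-4 - 359/72)) = √(-7018 - 647/72) = √(-505943/72) = I*√1011886/12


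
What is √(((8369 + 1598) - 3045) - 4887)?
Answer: √2035 ≈ 45.111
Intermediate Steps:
√(((8369 + 1598) - 3045) - 4887) = √((9967 - 3045) - 4887) = √(6922 - 4887) = √2035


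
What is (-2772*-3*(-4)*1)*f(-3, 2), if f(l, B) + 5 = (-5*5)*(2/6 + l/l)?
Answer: 1275120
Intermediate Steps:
f(l, B) = -115/3 (f(l, B) = -5 + (-5*5)*(2/6 + l/l) = -5 - 25*(2*(⅙) + 1) = -5 - 25*(⅓ + 1) = -5 - 25*4/3 = -5 - 100/3 = -115/3)
(-2772*-3*(-4)*1)*f(-3, 2) = -2772*-3*(-4)*1*(-115/3) = -2772*12*1*(-115/3) = -2772*12*(-115/3) = -126*264*(-115/3) = -33264*(-115/3) = 1275120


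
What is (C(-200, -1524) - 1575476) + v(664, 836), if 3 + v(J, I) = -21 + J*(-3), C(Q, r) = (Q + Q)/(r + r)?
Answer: -601024402/381 ≈ -1.5775e+6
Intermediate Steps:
C(Q, r) = Q/r (C(Q, r) = (2*Q)/((2*r)) = (2*Q)*(1/(2*r)) = Q/r)
v(J, I) = -24 - 3*J (v(J, I) = -3 + (-21 + J*(-3)) = -3 + (-21 - 3*J) = -24 - 3*J)
(C(-200, -1524) - 1575476) + v(664, 836) = (-200/(-1524) - 1575476) + (-24 - 3*664) = (-200*(-1/1524) - 1575476) + (-24 - 1992) = (50/381 - 1575476) - 2016 = -600256306/381 - 2016 = -601024402/381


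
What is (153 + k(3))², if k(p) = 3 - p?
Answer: 23409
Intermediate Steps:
(153 + k(3))² = (153 + (3 - 1*3))² = (153 + (3 - 3))² = (153 + 0)² = 153² = 23409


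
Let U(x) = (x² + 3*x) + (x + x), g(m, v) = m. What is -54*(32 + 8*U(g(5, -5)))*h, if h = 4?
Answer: -93312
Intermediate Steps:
U(x) = x² + 5*x (U(x) = (x² + 3*x) + 2*x = x² + 5*x)
-54*(32 + 8*U(g(5, -5)))*h = -54*(32 + 8*(5*(5 + 5)))*4 = -54*(32 + 8*(5*10))*4 = -54*(32 + 8*50)*4 = -54*(32 + 400)*4 = -23328*4 = -54*1728 = -93312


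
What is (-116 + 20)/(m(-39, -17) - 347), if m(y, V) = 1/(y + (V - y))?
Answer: 408/1475 ≈ 0.27661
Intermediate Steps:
m(y, V) = 1/V
(-116 + 20)/(m(-39, -17) - 347) = (-116 + 20)/(1/(-17) - 347) = -96/(-1/17 - 347) = -96/(-5900/17) = -17/5900*(-96) = 408/1475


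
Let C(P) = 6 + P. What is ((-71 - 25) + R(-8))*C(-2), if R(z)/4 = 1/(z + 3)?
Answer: -1936/5 ≈ -387.20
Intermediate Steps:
R(z) = 4/(3 + z) (R(z) = 4/(z + 3) = 4/(3 + z))
((-71 - 25) + R(-8))*C(-2) = ((-71 - 25) + 4/(3 - 8))*(6 - 2) = (-96 + 4/(-5))*4 = (-96 + 4*(-⅕))*4 = (-96 - ⅘)*4 = -484/5*4 = -1936/5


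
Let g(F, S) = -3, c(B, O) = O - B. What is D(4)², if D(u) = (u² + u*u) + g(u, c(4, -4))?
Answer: 841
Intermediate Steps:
D(u) = -3 + 2*u² (D(u) = (u² + u*u) - 3 = (u² + u²) - 3 = 2*u² - 3 = -3 + 2*u²)
D(4)² = (-3 + 2*4²)² = (-3 + 2*16)² = (-3 + 32)² = 29² = 841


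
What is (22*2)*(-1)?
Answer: -44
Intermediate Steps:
(22*2)*(-1) = 44*(-1) = -44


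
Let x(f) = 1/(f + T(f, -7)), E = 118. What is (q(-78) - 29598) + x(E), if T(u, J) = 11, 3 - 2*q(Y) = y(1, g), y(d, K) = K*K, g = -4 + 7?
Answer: -3818528/129 ≈ -29601.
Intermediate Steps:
g = 3
y(d, K) = K²
q(Y) = -3 (q(Y) = 3/2 - ½*3² = 3/2 - ½*9 = 3/2 - 9/2 = -3)
x(f) = 1/(11 + f) (x(f) = 1/(f + 11) = 1/(11 + f))
(q(-78) - 29598) + x(E) = (-3 - 29598) + 1/(11 + 118) = -29601 + 1/129 = -3818528/129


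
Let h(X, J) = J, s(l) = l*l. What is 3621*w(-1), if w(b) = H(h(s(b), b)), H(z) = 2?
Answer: 7242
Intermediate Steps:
s(l) = l²
w(b) = 2
3621*w(-1) = 3621*2 = 7242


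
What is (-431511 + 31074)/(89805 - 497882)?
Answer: 400437/408077 ≈ 0.98128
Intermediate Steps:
(-431511 + 31074)/(89805 - 497882) = -400437/(-408077) = -400437*(-1/408077) = 400437/408077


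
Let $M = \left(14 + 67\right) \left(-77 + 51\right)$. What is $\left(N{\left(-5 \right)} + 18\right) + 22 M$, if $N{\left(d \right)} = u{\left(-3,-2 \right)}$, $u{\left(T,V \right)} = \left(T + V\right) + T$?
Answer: $-46322$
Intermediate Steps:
$u{\left(T,V \right)} = V + 2 T$
$M = -2106$ ($M = 81 \left(-26\right) = -2106$)
$N{\left(d \right)} = -8$ ($N{\left(d \right)} = -2 + 2 \left(-3\right) = -2 - 6 = -8$)
$\left(N{\left(-5 \right)} + 18\right) + 22 M = \left(-8 + 18\right) + 22 \left(-2106\right) = 10 - 46332 = -46322$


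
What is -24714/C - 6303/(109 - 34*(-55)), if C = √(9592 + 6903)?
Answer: -6303/1979 - 24714*√16495/16495 ≈ -195.61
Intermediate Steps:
C = √16495 ≈ 128.43
-24714/C - 6303/(109 - 34*(-55)) = -24714*√16495/16495 - 6303/(109 - 34*(-55)) = -24714*√16495/16495 - 6303/(109 + 1870) = -24714*√16495/16495 - 6303/1979 = -6303/1979 - 24714*√16495/16495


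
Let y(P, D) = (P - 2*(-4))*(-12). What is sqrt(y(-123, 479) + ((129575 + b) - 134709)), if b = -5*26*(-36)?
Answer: sqrt(926) ≈ 30.430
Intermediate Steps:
b = 4680 (b = -130*(-36) = 4680)
y(P, D) = -96 - 12*P (y(P, D) = (P + 8)*(-12) = (8 + P)*(-12) = -96 - 12*P)
sqrt(y(-123, 479) + ((129575 + b) - 134709)) = sqrt((-96 - 12*(-123)) + ((129575 + 4680) - 134709)) = sqrt((-96 + 1476) + (134255 - 134709)) = sqrt(1380 - 454) = sqrt(926)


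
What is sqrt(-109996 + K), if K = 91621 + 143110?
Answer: sqrt(124735) ≈ 353.18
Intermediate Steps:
K = 234731
sqrt(-109996 + K) = sqrt(-109996 + 234731) = sqrt(124735)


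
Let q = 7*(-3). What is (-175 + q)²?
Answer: 38416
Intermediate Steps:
q = -21
(-175 + q)² = (-175 - 21)² = (-196)² = 38416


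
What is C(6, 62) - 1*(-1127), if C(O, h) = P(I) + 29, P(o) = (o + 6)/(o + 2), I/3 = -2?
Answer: 1156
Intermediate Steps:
I = -6 (I = 3*(-2) = -6)
P(o) = (6 + o)/(2 + o)
C(O, h) = 29 (C(O, h) = (6 - 6)/(2 - 6) + 29 = 0/(-4) + 29 = -¼*0 + 29 = 0 + 29 = 29)
C(6, 62) - 1*(-1127) = 29 - 1*(-1127) = 29 + 1127 = 1156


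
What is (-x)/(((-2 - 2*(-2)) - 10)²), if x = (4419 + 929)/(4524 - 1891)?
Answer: -1337/42128 ≈ -0.031737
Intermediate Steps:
x = 5348/2633 ≈ 2.0311
(-x)/(((-2 - 2*(-2)) - 10)²) = (-1*5348/2633)/(((-2 - 2*(-2)) - 10)²) = -5348/(2633*((-2 + 4) - 10)²) = -5348/(2633*(2 - 10)²) = -5348/(2633*((-8)²)) = -5348/2633/64 = -5348/2633*1/64 = -1337/42128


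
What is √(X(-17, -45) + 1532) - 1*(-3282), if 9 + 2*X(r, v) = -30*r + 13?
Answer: 3282 + √1789 ≈ 3324.3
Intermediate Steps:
X(r, v) = 2 - 15*r (X(r, v) = -9/2 + (-30*r + 13)/2 = -9/2 + (13 - 30*r)/2 = -9/2 + (13/2 - 15*r) = 2 - 15*r)
√(X(-17, -45) + 1532) - 1*(-3282) = √((2 - 15*(-17)) + 1532) - 1*(-3282) = √((2 + 255) + 1532) + 3282 = √(257 + 1532) + 3282 = √1789 + 3282 = 3282 + √1789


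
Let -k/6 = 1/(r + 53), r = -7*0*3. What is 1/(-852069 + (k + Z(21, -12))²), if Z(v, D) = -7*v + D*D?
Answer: -2809/2393434596 ≈ -1.1736e-6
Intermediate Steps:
r = 0 (r = 0*3 = 0)
Z(v, D) = D² - 7*v (Z(v, D) = -7*v + D² = D² - 7*v)
k = -6/53 (k = -6/(0 + 53) = -6/53 ≈ -0.11321)
1/(-852069 + (k + Z(21, -12))²) = 1/(-852069 + (-6/53 + ((-12)² - 7*21))²) = 1/(-852069 + (-6/53 + (144 - 147))²) = 1/(-852069 + (-6/53 - 3)²) = 1/(-852069 + (-165/53)²) = 1/(-852069 + 27225/2809) = 1/(-2393434596/2809) = -2809/2393434596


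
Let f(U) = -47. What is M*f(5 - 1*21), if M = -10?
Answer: 470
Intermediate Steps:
M*f(5 - 1*21) = -10*(-47) = 470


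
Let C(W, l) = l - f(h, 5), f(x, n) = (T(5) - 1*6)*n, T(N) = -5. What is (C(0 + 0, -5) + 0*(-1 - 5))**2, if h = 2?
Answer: 2500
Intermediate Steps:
f(x, n) = -11*n (f(x, n) = (-5 - 1*6)*n = (-5 - 6)*n = -11*n)
C(W, l) = 55 + l (C(W, l) = l - (-11)*5 = l - 1*(-55) = l + 55 = 55 + l)
(C(0 + 0, -5) + 0*(-1 - 5))**2 = ((55 - 5) + 0*(-1 - 5))**2 = (50 + 0*(-6))**2 = (50 + 0)**2 = 50**2 = 2500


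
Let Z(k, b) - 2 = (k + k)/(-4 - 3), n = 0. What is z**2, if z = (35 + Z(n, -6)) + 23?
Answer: 3600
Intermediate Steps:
Z(k, b) = 2 - 2*k/7 (Z(k, b) = 2 + (k + k)/(-4 - 3) = 2 + (2*k)/(-7) = 2 + (2*k)*(-1/7) = 2 - 2*k/7)
z = 60 (z = (35 + (2 - 2/7*0)) + 23 = (35 + (2 + 0)) + 23 = (35 + 2) + 23 = 37 + 23 = 60)
z**2 = 60**2 = 3600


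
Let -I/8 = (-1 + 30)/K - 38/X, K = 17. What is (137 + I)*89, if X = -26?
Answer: 2196253/221 ≈ 9937.8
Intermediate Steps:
I = -5600/221 (I = -8*((-1 + 30)/17 - 38/(-26)) = -8*(29*(1/17) - 38*(-1/26)) = -8*(29/17 + 19/13) = -8*700/221 = -5600/221 ≈ -25.339)
(137 + I)*89 = (137 - 5600/221)*89 = (24677/221)*89 = 2196253/221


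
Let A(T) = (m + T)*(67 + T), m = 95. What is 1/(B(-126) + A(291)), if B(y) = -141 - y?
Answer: 1/138173 ≈ 7.2373e-6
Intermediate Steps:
A(T) = (67 + T)*(95 + T) (A(T) = (95 + T)*(67 + T) = (67 + T)*(95 + T))
1/(B(-126) + A(291)) = 1/((-141 - 1*(-126)) + (6365 + 291² + 162*291)) = 1/((-141 + 126) + (6365 + 84681 + 47142)) = 1/(-15 + 138188) = 1/138173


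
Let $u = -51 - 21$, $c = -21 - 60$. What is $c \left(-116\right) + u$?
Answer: $9324$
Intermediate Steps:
$c = -81$
$u = -72$ ($u = -51 - 21 = -72$)
$c \left(-116\right) + u = \left(-81\right) \left(-116\right) - 72 = 9396 - 72 = 9324$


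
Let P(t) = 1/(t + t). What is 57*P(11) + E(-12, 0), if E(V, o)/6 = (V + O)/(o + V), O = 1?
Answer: 89/11 ≈ 8.0909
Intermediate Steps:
P(t) = 1/(2*t)
E(V, o) = 6*(1 + V)/(V + o) (E(V, o) = 6*((V + 1)/(o + V)) = 6*((1 + V)/(V + o)) = 6*(1 + V)/(V + o))
57*P(11) + E(-12, 0) = 57*((½)/11) + 6*(1 - 12)/(-12 + 0) = 57*((½)*(1/11)) + 6*(-11)/(-12) = 57*(1/22) + 6*(-1/12)*(-11) = 57/22 + 11/2 = 89/11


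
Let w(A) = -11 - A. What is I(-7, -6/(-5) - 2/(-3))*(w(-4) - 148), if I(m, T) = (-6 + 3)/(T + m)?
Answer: -6975/77 ≈ -90.584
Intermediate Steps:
I(m, T) = -3/(T + m)
I(-7, -6/(-5) - 2/(-3))*(w(-4) - 148) = (-3/((-6/(-5) - 2/(-3)) - 7))*((-11 - 1*(-4)) - 148) = (-3/((-6*(-⅕) - 2*(-⅓)) - 7))*((-11 + 4) - 148) = (-3/((6/5 + ⅔) - 7))*(-7 - 148) = -3/(28/15 - 7)*(-155) = -3/(-77/15)*(-155) = -3*(-15/77)*(-155) = (45/77)*(-155) = -6975/77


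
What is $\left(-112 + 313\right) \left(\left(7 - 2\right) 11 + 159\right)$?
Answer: $43014$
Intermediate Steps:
$\left(-112 + 313\right) \left(\left(7 - 2\right) 11 + 159\right) = 201 \left(5 \cdot 11 + 159\right) = 201 \left(55 + 159\right) = 201 \cdot 214 = 43014$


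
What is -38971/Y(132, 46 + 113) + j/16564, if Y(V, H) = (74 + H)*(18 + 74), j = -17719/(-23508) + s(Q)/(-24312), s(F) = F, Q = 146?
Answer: -240182378520574/132115606746219 ≈ -1.8180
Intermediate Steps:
j = 4451585/5953401 (j = -17719/(-23508) + 146/(-24312) = -17719*(-1/23508) + 146*(-1/24312) = 17719/23508 - 73/12156 = 4451585/5953401 ≈ 0.74774)
Y(V, H) = 6808 + 92*H (Y(V, H) = (74 + H)*92 = 6808 + 92*H)
-38971/Y(132, 46 + 113) + j/16564 = -38971/(6808 + 92*(46 + 113)) + (4451585/5953401)/16564 = -38971/(6808 + 92*159) + (4451585/5953401)*(1/16564) = -38971/(6808 + 14628) + 4451585/98612134164 = -38971/21436 + 4451585/98612134164 = -240182378520574/132115606746219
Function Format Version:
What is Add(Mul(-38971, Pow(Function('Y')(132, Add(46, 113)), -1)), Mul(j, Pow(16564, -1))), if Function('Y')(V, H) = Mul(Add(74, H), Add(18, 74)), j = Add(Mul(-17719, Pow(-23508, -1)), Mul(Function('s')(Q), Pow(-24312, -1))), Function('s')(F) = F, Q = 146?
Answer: Rational(-240182378520574, 132115606746219) ≈ -1.8180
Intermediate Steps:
j = Rational(4451585, 5953401) (j = Add(Mul(-17719, Pow(-23508, -1)), Mul(146, Pow(-24312, -1))) = Add(Mul(-17719, Rational(-1, 23508)), Mul(146, Rational(-1, 24312))) = Add(Rational(17719, 23508), Rational(-73, 12156)) = Rational(4451585, 5953401) ≈ 0.74774)
Function('Y')(V, H) = Add(6808, Mul(92, H)) (Function('Y')(V, H) = Mul(Add(74, H), 92) = Add(6808, Mul(92, H)))
Add(Mul(-38971, Pow(Function('Y')(132, Add(46, 113)), -1)), Mul(j, Pow(16564, -1))) = Add(Mul(-38971, Pow(Add(6808, Mul(92, Add(46, 113))), -1)), Mul(Rational(4451585, 5953401), Pow(16564, -1))) = Add(Mul(-38971, Pow(Add(6808, Mul(92, 159)), -1)), Mul(Rational(4451585, 5953401), Rational(1, 16564))) = Add(Mul(-38971, Pow(Add(6808, 14628), -1)), Rational(4451585, 98612134164)) = Add(Mul(-38971, Pow(21436, -1)), Rational(4451585, 98612134164)) = Add(Mul(-38971, Rational(1, 21436)), Rational(4451585, 98612134164)) = Add(Rational(-38971, 21436), Rational(4451585, 98612134164)) = Rational(-240182378520574, 132115606746219)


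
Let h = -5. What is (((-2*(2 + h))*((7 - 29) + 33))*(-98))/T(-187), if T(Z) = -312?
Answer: 539/26 ≈ 20.731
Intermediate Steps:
(((-2*(2 + h))*((7 - 29) + 33))*(-98))/T(-187) = (((-2*(2 - 5))*((7 - 29) + 33))*(-98))/(-312) = (((-2*(-3))*(-22 + 33))*(-98))*(-1/312) = ((6*11)*(-98))*(-1/312) = (66*(-98))*(-1/312) = -6468*(-1/312) = 539/26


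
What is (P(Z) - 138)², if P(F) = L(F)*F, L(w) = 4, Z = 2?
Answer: 16900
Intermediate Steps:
P(F) = 4*F
(P(Z) - 138)² = (4*2 - 138)² = (8 - 138)² = (-130)² = 16900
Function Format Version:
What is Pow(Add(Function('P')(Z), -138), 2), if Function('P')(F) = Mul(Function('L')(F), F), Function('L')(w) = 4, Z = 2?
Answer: 16900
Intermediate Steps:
Function('P')(F) = Mul(4, F)
Pow(Add(Function('P')(Z), -138), 2) = Pow(Add(Mul(4, 2), -138), 2) = Pow(Add(8, -138), 2) = Pow(-130, 2) = 16900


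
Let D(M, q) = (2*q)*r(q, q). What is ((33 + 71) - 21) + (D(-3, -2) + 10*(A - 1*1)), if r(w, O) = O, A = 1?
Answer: 91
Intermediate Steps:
D(M, q) = 2*q² (D(M, q) = (2*q)*q = 2*q²)
((33 + 71) - 21) + (D(-3, -2) + 10*(A - 1*1)) = ((33 + 71) - 21) + (2*(-2)² + 10*(1 - 1*1)) = (104 - 21) + (2*4 + 10*(1 - 1)) = 83 + (8 + 10*0) = 83 + (8 + 0) = 83 + 8 = 91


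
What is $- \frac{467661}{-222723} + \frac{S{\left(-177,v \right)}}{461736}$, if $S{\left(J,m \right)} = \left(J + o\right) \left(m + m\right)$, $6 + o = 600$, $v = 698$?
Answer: $\frac{3199908379}{952215066} \approx 3.3605$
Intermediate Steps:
$o = 594$ ($o = -6 + 600 = 594$)
$S{\left(J,m \right)} = 2 m \left(594 + J\right)$ ($S{\left(J,m \right)} = \left(J + 594\right) \left(m + m\right) = \left(594 + J\right) 2 m = 2 m \left(594 + J\right)$)
$- \frac{467661}{-222723} + \frac{S{\left(-177,v \right)}}{461736} = - \frac{467661}{-222723} + \frac{2 \cdot 698 \left(594 - 177\right)}{461736} = \left(-467661\right) \left(- \frac{1}{222723}\right) + 2 \cdot 698 \cdot 417 \cdot \frac{1}{461736} = \frac{155887}{74241} + 582132 \cdot \frac{1}{461736} = \frac{155887}{74241} + \frac{48511}{38478} = \frac{3199908379}{952215066}$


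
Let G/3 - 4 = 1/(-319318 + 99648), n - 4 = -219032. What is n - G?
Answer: -48116516797/219670 ≈ -2.1904e+5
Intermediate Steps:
n = -219028 (n = 4 - 219032 = -219028)
G = 2636037/219670 (G = 12 + 3/(-319318 + 99648) = 12 + 3/(-219670) = 12 + 3*(-1/219670) = 12 - 3/219670 = 2636037/219670 ≈ 12.000)
n - G = -219028 - 1*2636037/219670 = -219028 - 2636037/219670 = -48116516797/219670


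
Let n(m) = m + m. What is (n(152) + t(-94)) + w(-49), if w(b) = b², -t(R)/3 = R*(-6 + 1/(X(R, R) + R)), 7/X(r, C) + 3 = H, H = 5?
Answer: 182789/181 ≈ 1009.9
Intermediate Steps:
X(r, C) = 7/2 (X(r, C) = 7/(-3 + 5) = 7/2)
t(R) = -3*R*(-6 + 1/(7/2 + R))
n(m) = 2*m
(n(152) + t(-94)) + w(-49) = (2*152 + 12*(-94)*(10 + 3*(-94))/(7 + 2*(-94))) + (-49)² = (304 + 12*(-94)*(10 - 282)/(7 - 188)) + 2401 = (304 + 12*(-94)*(-272)/(-181)) + 2401 = (304 + 12*(-94)*(-1/181)*(-272)) + 2401 = (304 - 306816/181) + 2401 = -251792/181 + 2401 = 182789/181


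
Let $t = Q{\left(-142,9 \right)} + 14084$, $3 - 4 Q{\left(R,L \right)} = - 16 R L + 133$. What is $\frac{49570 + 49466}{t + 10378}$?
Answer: $\frac{198072}{38635} \approx 5.1267$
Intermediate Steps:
$Q{\left(R,L \right)} = - \frac{65}{2} + 4 L R$ ($Q{\left(R,L \right)} = \frac{3}{4} - \frac{- 16 R L + 133}{4} = \frac{3}{4} - \frac{- 16 L R + 133}{4} = \frac{3}{4} - \frac{133 - 16 L R}{4} = \frac{3}{4} + \left(- \frac{133}{4} + 4 L R\right) = - \frac{65}{2} + 4 L R$)
$t = \frac{17879}{2}$ ($t = \left(- \frac{65}{2} + 4 \cdot 9 \left(-142\right)\right) + 14084 = \left(- \frac{65}{2} - 5112\right) + 14084 = - \frac{10289}{2} + 14084 = \frac{17879}{2} \approx 8939.5$)
$\frac{49570 + 49466}{t + 10378} = \frac{49570 + 49466}{\frac{17879}{2} + 10378} = \frac{99036}{\frac{38635}{2}} = 99036 \cdot \frac{2}{38635} = \frac{198072}{38635}$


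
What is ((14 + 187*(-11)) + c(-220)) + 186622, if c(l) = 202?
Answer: 184781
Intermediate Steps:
((14 + 187*(-11)) + c(-220)) + 186622 = ((14 + 187*(-11)) + 202) + 186622 = ((14 - 2057) + 202) + 186622 = (-2043 + 202) + 186622 = -1841 + 186622 = 184781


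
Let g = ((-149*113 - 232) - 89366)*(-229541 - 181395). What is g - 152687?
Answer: 43737820473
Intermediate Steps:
g = 43737973160 (g = ((-16837 - 232) - 89366)*(-410936) = (-17069 - 89366)*(-410936) = -106435*(-410936) = 43737973160)
g - 152687 = 43737973160 - 152687 = 43737820473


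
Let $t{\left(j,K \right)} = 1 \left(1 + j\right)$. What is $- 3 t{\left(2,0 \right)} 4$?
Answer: $-36$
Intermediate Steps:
$t{\left(j,K \right)} = 1 + j$
$- 3 t{\left(2,0 \right)} 4 = - 3 \left(1 + 2\right) 4 = \left(-3\right) 3 \cdot 4 = \left(-9\right) 4 = -36$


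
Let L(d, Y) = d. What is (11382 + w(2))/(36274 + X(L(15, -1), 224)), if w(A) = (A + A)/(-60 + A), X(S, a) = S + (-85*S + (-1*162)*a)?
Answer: -165038/18473 ≈ -8.9340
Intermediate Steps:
X(S, a) = -162*a - 84*S (X(S, a) = S + (-85*S - 162*a) = S + (-162*a - 85*S) = -162*a - 84*S)
w(A) = 2*A/(-60 + A) (w(A) = (2*A)/(-60 + A) = 2*A/(-60 + A))
(11382 + w(2))/(36274 + X(L(15, -1), 224)) = (11382 + 2*2/(-60 + 2))/(36274 + (-162*224 - 84*15)) = (11382 + 2*2/(-58))/(36274 + (-36288 - 1260)) = (11382 + 2*2*(-1/58))/(36274 - 37548) = (11382 - 2/29)/(-1274) = (330076/29)*(-1/1274) = -165038/18473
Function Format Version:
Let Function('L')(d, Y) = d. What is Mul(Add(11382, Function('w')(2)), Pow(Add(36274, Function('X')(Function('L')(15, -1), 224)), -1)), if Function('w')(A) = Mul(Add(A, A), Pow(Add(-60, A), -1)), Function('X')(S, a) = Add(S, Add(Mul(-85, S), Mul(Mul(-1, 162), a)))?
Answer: Rational(-165038, 18473) ≈ -8.9340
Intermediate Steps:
Function('X')(S, a) = Add(Mul(-162, a), Mul(-84, S)) (Function('X')(S, a) = Add(S, Add(Mul(-85, S), Mul(-162, a))) = Add(S, Add(Mul(-162, a), Mul(-85, S))) = Add(Mul(-162, a), Mul(-84, S)))
Function('w')(A) = Mul(2, A, Pow(Add(-60, A), -1)) (Function('w')(A) = Mul(Mul(2, A), Pow(Add(-60, A), -1)) = Mul(2, A, Pow(Add(-60, A), -1)))
Mul(Add(11382, Function('w')(2)), Pow(Add(36274, Function('X')(Function('L')(15, -1), 224)), -1)) = Mul(Add(11382, Mul(2, 2, Pow(Add(-60, 2), -1))), Pow(Add(36274, Add(Mul(-162, 224), Mul(-84, 15))), -1)) = Mul(Add(11382, Mul(2, 2, Pow(-58, -1))), Pow(Add(36274, Add(-36288, -1260)), -1)) = Mul(Add(11382, Mul(2, 2, Rational(-1, 58))), Pow(Add(36274, -37548), -1)) = Mul(Add(11382, Rational(-2, 29)), Pow(-1274, -1)) = Mul(Rational(330076, 29), Rational(-1, 1274)) = Rational(-165038, 18473)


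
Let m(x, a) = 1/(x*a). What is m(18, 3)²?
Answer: 1/2916 ≈ 0.00034294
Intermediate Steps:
m(x, a) = 1/(a*x)
m(18, 3)² = (1/(3*18))² = ((⅓)*(1/18))² = (1/54)² = 1/2916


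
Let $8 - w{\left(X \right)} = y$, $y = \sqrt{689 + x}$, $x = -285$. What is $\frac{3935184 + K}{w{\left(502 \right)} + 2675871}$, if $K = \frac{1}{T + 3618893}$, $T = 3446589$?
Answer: $\frac{74400064038633802631}{50591171581403923234} + \frac{27803971718689 \sqrt{101}}{25295585790701961617} \approx 1.4706$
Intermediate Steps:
$K = \frac{1}{7065482}$ ($K = \frac{1}{3446589 + 3618893} = \frac{1}{7065482} \approx 1.4153 \cdot 10^{-7}$)
$y = 2 \sqrt{101}$ ($y = \sqrt{689 - 285} = \sqrt{404} = 2 \sqrt{101} \approx 20.1$)
$w{\left(X \right)} = 8 - 2 \sqrt{101}$
$\frac{3935184 + K}{w{\left(502 \right)} + 2675871} = \frac{3935184 + \frac{1}{7065482}}{\left(8 - 2 \sqrt{101}\right) + 2675871} = \frac{27803971718689}{7065482 \left(2675879 - 2 \sqrt{101}\right)}$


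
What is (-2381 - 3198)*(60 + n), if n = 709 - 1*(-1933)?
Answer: -15074458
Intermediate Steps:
n = 2642 (n = 709 + 1933 = 2642)
(-2381 - 3198)*(60 + n) = (-2381 - 3198)*(60 + 2642) = -5579*2702 = -15074458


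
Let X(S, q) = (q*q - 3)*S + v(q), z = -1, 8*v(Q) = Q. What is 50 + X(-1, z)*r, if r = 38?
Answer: 485/4 ≈ 121.25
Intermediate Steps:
v(Q) = Q/8
X(S, q) = q/8 + S*(-3 + q**2) (X(S, q) = (q*q - 3)*S + q/8 = (q**2 - 3)*S + q/8 = (-3 + q**2)*S + q/8 = S*(-3 + q**2) + q/8 = q/8 + S*(-3 + q**2))
50 + X(-1, z)*r = 50 + (-3*(-1) + (1/8)*(-1) - 1*(-1)**2)*38 = 50 + (3 - 1/8 - 1*1)*38 = 50 + (3 - 1/8 - 1)*38 = 50 + (15/8)*38 = 50 + 285/4 = 485/4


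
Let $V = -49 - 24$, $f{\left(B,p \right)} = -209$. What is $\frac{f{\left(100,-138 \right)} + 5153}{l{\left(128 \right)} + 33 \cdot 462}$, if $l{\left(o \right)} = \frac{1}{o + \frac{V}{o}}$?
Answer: $\frac{40320792}{124338817} \approx 0.32428$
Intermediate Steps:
$V = -73$
$l{\left(o \right)} = \frac{1}{o - \frac{73}{o}}$
$\frac{f{\left(100,-138 \right)} + 5153}{l{\left(128 \right)} + 33 \cdot 462} = \frac{-209 + 5153}{\frac{128}{-73 + 128^{2}} + 33 \cdot 462} = \frac{4944}{\frac{128}{-73 + 16384} + 15246} = \frac{4944}{\frac{128}{16311} + 15246} = \frac{4944}{\frac{248677634}{16311}} = 4944 \cdot \frac{16311}{248677634} = \frac{40320792}{124338817}$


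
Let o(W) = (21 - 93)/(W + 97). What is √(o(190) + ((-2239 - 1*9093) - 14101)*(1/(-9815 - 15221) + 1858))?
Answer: 3*I*√67769529790009438853/3592666 ≈ 6874.2*I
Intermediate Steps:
o(W) = -72/(97 + W)
√(o(190) + ((-2239 - 1*9093) - 14101)*(1/(-9815 - 15221) + 1858)) = √(-72/(97 + 190) + ((-2239 - 1*9093) - 14101)*(1/(-9815 - 15221) + 1858)) = √(-72/287 + ((-2239 - 9093) - 14101)*(1/(-25036) + 1858)) = √(-72*1/287 + (-11332 - 14101)*(-1/25036 + 1858)) = √(-72/287 - 25433*46516887/25036) = √(-72/287 - 1183063987071/25036) = √(-339539366091969/7185332) = 3*I*√67769529790009438853/3592666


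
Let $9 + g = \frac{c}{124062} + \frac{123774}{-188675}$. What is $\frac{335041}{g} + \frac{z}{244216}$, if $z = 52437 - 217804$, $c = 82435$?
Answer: $- \frac{1915283639066642078371}{51399850173486808} \approx -37262.0$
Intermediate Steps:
$z = -165367$
$g = - \frac{210468807013}{23407397850}$ ($g = -9 + \left(\frac{82435}{124062} + \frac{123774}{-188675}\right) = -9 + \left(82435 \cdot \frac{1}{124062} + 123774 \left(- \frac{1}{188675}\right)\right) = -9 + \left(\frac{82435}{124062} - \frac{123774}{188675}\right) = -9 + \frac{197773637}{23407397850} = - \frac{210468807013}{23407397850} \approx -8.9915$)
$\frac{335041}{g} + \frac{z}{244216} = \frac{335041}{- \frac{210468807013}{23407397850}} - \frac{165367}{244216} = 335041 \left(- \frac{23407397850}{210468807013}\right) - \frac{165367}{244216} = - \frac{7842437983061850}{210468807013} - \frac{165367}{244216} = - \frac{1915283639066642078371}{51399850173486808}$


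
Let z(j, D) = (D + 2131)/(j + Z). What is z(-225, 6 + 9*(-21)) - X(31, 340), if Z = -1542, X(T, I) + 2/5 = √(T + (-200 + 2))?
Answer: -6206/8835 - I*√167 ≈ -0.70243 - 12.923*I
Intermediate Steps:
X(T, I) = -⅖ + √(-198 + T) (X(T, I) = -⅖ + √(T + (-200 + 2)) = -⅖ + √(T - 198) = -⅖ + √(-198 + T))
z(j, D) = (2131 + D)/(-1542 + j) (z(j, D) = (D + 2131)/(j - 1542) = (2131 + D)/(-1542 + j))
z(-225, 6 + 9*(-21)) - X(31, 340) = (2131 + (6 + 9*(-21)))/(-1542 - 225) - (-⅖ + √(-198 + 31)) = (2131 + (6 - 189))/(-1767) - (-⅖ + √(-167)) = -(2131 - 183)/1767 - (-⅖ + I*√167) = -1/1767*1948 + (⅖ - I*√167) = -1948/1767 + (⅖ - I*√167) = -6206/8835 - I*√167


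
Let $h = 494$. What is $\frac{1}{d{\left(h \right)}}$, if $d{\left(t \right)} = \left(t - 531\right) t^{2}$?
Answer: $- \frac{1}{9029332} \approx -1.1075 \cdot 10^{-7}$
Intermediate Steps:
$d{\left(t \right)} = t^{2} \left(-531 + t\right)$ ($d{\left(t \right)} = \left(-531 + t\right) t^{2} = t^{2} \left(-531 + t\right)$)
$\frac{1}{d{\left(h \right)}} = \frac{1}{494^{2} \left(-531 + 494\right)} = \frac{1}{244036 \left(-37\right)} = \frac{1}{-9029332} = - \frac{1}{9029332}$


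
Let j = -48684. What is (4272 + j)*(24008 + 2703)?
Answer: -1186288932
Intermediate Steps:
(4272 + j)*(24008 + 2703) = (4272 - 48684)*(24008 + 2703) = -44412*26711 = -1186288932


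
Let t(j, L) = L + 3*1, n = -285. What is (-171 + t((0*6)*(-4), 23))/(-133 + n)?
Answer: 145/418 ≈ 0.34689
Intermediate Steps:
t(j, L) = 3 + L (t(j, L) = L + 3 = 3 + L)
(-171 + t((0*6)*(-4), 23))/(-133 + n) = (-171 + (3 + 23))/(-133 - 285) = (-171 + 26)/(-418) = -145*(-1/418) = 145/418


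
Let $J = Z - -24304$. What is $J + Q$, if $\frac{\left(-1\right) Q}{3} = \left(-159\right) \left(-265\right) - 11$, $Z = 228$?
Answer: $-101840$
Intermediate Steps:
$J = 24532$ ($J = 228 - -24304 = 228 + 24304 = 24532$)
$Q = -126372$ ($Q = - 3 \left(\left(-159\right) \left(-265\right) - 11\right) = - 3 \left(42135 - 11\right) = \left(-3\right) 42124 = -126372$)
$J + Q = 24532 - 126372 = -101840$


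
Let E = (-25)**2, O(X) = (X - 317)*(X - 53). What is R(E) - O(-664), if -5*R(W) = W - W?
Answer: -703377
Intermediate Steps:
O(X) = (-317 + X)*(-53 + X)
E = 625
R(W) = 0 (R(W) = -(W - W)/5 = -1/5*0 = 0)
R(E) - O(-664) = 0 - (16801 + (-664)**2 - 370*(-664)) = 0 - (16801 + 440896 + 245680) = 0 - 1*703377 = 0 - 703377 = -703377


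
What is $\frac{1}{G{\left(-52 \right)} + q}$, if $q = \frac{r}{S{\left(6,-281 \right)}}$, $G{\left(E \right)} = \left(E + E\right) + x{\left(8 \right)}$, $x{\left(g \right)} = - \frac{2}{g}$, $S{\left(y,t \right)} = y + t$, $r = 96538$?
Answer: $- \frac{1100}{500827} \approx -0.0021964$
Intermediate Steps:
$S{\left(y,t \right)} = t + y$
$G{\left(E \right)} = - \frac{1}{4} + 2 E$ ($G{\left(E \right)} = \left(E + E\right) - \frac{2}{8} = 2 E - \frac{1}{4} = - \frac{1}{4} + 2 E$)
$q = - \frac{96538}{275}$ ($q = \frac{96538}{-281 + 6} = \frac{96538}{-275} = 96538 \left(- \frac{1}{275}\right) = - \frac{96538}{275} \approx -351.05$)
$\frac{1}{G{\left(-52 \right)} + q} = \frac{1}{\left(- \frac{1}{4} + 2 \left(-52\right)\right) - \frac{96538}{275}} = \frac{1}{\left(- \frac{1}{4} - 104\right) - \frac{96538}{275}} = \frac{1}{- \frac{417}{4} - \frac{96538}{275}} = \frac{1}{- \frac{500827}{1100}} = - \frac{1100}{500827}$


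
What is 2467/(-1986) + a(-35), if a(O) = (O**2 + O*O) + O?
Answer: 4793723/1986 ≈ 2413.8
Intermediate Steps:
a(O) = O + 2*O**2 (a(O) = (O**2 + O**2) + O = 2*O**2 + O = O + 2*O**2)
2467/(-1986) + a(-35) = 2467/(-1986) - 35*(1 + 2*(-35)) = 2467*(-1/1986) - 35*(1 - 70) = -2467/1986 - 35*(-69) = -2467/1986 + 2415 = 4793723/1986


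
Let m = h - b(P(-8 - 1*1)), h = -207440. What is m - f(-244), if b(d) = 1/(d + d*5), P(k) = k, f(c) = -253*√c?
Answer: -11201759/54 + 506*I*√61 ≈ -2.0744e+5 + 3952.0*I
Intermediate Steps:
b(d) = 1/(6*d) (b(d) = 1/(d + 5*d) = 1/(6*d))
m = -11201759/54 (m = -207440 - 1/(6*(-8 - 1*1)) = -207440 - 1/(6*(-8 - 1)) = -207440 - 1/(6*(-9)) = -207440 - (-1)/(6*9) = -207440 - 1*(-1/54) = -207440 + 1/54 = -11201759/54 ≈ -2.0744e+5)
m - f(-244) = -11201759/54 - (-253)*√(-244) = -11201759/54 - (-253)*2*I*√61 = -11201759/54 - (-506)*I*√61 = -11201759/54 + 506*I*√61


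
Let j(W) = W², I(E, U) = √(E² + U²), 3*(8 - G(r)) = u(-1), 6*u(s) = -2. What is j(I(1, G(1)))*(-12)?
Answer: -21640/27 ≈ -801.48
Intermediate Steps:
u(s) = -⅓ (u(s) = (⅙)*(-2) = -⅓)
G(r) = 73/9 (G(r) = 8 - ⅓*(-⅓) = 8 + ⅑ = 73/9)
j(I(1, G(1)))*(-12) = (√(1² + (73/9)²))²*(-12) = (√(1 + 5329/81))²*(-12) = (√(5410/81))²*(-12) = (√5410/9)²*(-12) = (5410/81)*(-12) = -21640/27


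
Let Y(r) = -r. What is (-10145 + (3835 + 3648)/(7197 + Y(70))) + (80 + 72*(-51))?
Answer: -97896116/7127 ≈ -13736.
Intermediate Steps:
(-10145 + (3835 + 3648)/(7197 + Y(70))) + (80 + 72*(-51)) = (-10145 + (3835 + 3648)/(7197 - 1*70)) + (80 + 72*(-51)) = (-10145 + 7483/(7197 - 70)) + (80 - 3672) = (-10145 + 7483/7127) - 3592 = -72295932/7127 - 3592 = -97896116/7127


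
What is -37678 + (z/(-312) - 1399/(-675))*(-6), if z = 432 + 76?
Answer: -110215949/2925 ≈ -37681.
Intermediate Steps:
z = 508
-37678 + (z/(-312) - 1399/(-675))*(-6) = -37678 + (508/(-312) - 1399/(-675))*(-6) = -37678 + (508*(-1/312) - 1399*(-1/675))*(-6) = -37678 + (-127/78 + 1399/675)*(-6) = -37678 + (7799/17550)*(-6) = -37678 - 7799/2925 = -110215949/2925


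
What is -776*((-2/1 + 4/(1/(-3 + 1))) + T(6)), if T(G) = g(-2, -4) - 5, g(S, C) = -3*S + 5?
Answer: 3104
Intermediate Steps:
g(S, C) = 5 - 3*S
T(G) = 6 (T(G) = (5 - 3*(-2)) - 5 = (5 + 6) - 5 = 11 - 5 = 6)
-776*((-2/1 + 4/(1/(-3 + 1))) + T(6)) = -776*((-2/1 + 4/(1/(-3 + 1))) + 6) = -776*((-2*1 + 4/(1/(-2))) + 6) = -776*((-2 + 4/(-½)) + 6) = -776*((-2 + 4*(-2)) + 6) = -776*((-2 - 8) + 6) = -776*(-10 + 6) = -776*(-4) = -194*(-16) = 3104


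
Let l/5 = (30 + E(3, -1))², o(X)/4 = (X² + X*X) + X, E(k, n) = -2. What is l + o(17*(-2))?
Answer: 13032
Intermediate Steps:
o(X) = 4*X + 8*X² (o(X) = 4*((X² + X*X) + X) = 4*((X² + X²) + X) = 4*(2*X² + X) = 4*(X + 2*X²) = 4*X + 8*X²)
l = 3920 (l = 5*(30 - 2)² = 5*28² = 5*784 = 3920)
l + o(17*(-2)) = 3920 + 4*(17*(-2))*(1 + 2*(17*(-2))) = 3920 + 4*(-34)*(1 + 2*(-34)) = 3920 + 4*(-34)*(1 - 68) = 3920 + 4*(-34)*(-67) = 3920 + 9112 = 13032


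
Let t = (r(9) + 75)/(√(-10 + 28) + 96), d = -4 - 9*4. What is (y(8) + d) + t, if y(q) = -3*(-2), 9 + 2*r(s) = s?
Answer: -16974/511 - 25*√2/1022 ≈ -33.252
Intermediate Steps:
r(s) = -9/2 + s/2
d = -40 (d = -4 - 36 = -40)
t = 75/(96 + 3*√2) (t = ((-9/2 + (½)*9) + 75)/(√(-10 + 28) + 96) = ((-9/2 + 9/2) + 75)/(√18 + 96) = (0 + 75)/(3*√2 + 96) = 75/(96 + 3*√2) ≈ 0.74818)
y(q) = 6
(y(8) + d) + t = (6 - 40) + (400/511 - 25*√2/1022) = -34 + (400/511 - 25*√2/1022) = -16974/511 - 25*√2/1022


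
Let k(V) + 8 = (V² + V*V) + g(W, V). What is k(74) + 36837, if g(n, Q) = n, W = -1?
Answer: 47780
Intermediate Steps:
k(V) = -9 + 2*V² (k(V) = -8 + ((V² + V*V) - 1) = -8 + ((V² + V²) - 1) = -8 + (2*V² - 1) = -8 + (-1 + 2*V²) = -9 + 2*V²)
k(74) + 36837 = (-9 + 2*74²) + 36837 = (-9 + 2*5476) + 36837 = (-9 + 10952) + 36837 = 10943 + 36837 = 47780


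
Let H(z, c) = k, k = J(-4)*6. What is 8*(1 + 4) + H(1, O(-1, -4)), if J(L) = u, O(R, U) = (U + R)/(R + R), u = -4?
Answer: 16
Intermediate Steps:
O(R, U) = (R + U)/(2*R) (O(R, U) = (R + U)/((2*R)) = (R + U)*(1/(2*R)) = (R + U)/(2*R))
J(L) = -4
k = -24 (k = -4*6 = -24)
H(z, c) = -24
8*(1 + 4) + H(1, O(-1, -4)) = 8*(1 + 4) - 24 = 8*5 - 24 = 40 - 24 = 16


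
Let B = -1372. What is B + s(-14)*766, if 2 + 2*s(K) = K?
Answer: -7500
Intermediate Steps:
s(K) = -1 + K/2
B + s(-14)*766 = -1372 + (-1 + (½)*(-14))*766 = -1372 + (-1 - 7)*766 = -1372 - 8*766 = -1372 - 6128 = -7500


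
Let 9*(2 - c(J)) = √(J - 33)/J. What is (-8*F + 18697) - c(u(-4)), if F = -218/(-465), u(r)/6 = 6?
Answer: 8691431/465 + √3/324 ≈ 18691.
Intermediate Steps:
u(r) = 36 (u(r) = 6*6 = 36)
F = 218/465 (F = -218*(-1/465) = 218/465 ≈ 0.46882)
c(J) = 2 - √(-33 + J)/(9*J) (c(J) = 2 - √(J - 33)/(9*J) = 2 - √(-33 + J)/(9*J))
(-8*F + 18697) - c(u(-4)) = (-8*218/465 + 18697) - (2 - ⅑*√(-33 + 36)/36) = (-1744/465 + 18697) - (2 - ⅑*1/36*√3) = 8692361/465 - (2 - √3/324) = 8692361/465 + (-2 + √3/324) = 8691431/465 + √3/324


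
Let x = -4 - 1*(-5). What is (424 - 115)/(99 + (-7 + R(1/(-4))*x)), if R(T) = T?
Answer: 1236/367 ≈ 3.3678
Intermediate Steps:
x = 1 (x = -4 + 5 = 1)
(424 - 115)/(99 + (-7 + R(1/(-4))*x)) = (424 - 115)/(99 + (-7 + 1/(-4))) = 309/(99 + (-7 - 1/4*1)) = 309/(99 + (-7 - 1/4)) = 309/(99 - 29/4) = 309/(367/4) = 309*(4/367) = 1236/367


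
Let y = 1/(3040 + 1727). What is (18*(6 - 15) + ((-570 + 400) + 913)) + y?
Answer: 2769628/4767 ≈ 581.00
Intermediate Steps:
y = 1/4767 ≈ 0.00020978
(18*(6 - 15) + ((-570 + 400) + 913)) + y = (18*(6 - 15) + ((-570 + 400) + 913)) + 1/4767 = (18*(-9) + (-170 + 913)) + 1/4767 = (-162 + 743) + 1/4767 = 581 + 1/4767 = 2769628/4767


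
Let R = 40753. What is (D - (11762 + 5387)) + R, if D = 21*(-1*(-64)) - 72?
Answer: 24876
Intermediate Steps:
D = 1272 (D = 21*64 - 72 = 1344 - 72 = 1272)
(D - (11762 + 5387)) + R = (1272 - (11762 + 5387)) + 40753 = (1272 - 1*17149) + 40753 = (1272 - 17149) + 40753 = -15877 + 40753 = 24876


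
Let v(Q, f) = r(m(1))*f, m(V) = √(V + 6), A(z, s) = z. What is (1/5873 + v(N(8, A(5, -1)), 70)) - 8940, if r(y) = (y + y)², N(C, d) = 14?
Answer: -40993539/5873 ≈ -6980.0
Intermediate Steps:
m(V) = √(6 + V)
r(y) = 4*y² (r(y) = (2*y)² = 4*y²)
v(Q, f) = 28*f (v(Q, f) = (4*(√(6 + 1))²)*f = (4*(√7)²)*f = (4*7)*f = 28*f)
(1/5873 + v(N(8, A(5, -1)), 70)) - 8940 = (1/5873 + 28*70) - 8940 = (1/5873 + 1960) - 8940 = 11511081/5873 - 8940 = -40993539/5873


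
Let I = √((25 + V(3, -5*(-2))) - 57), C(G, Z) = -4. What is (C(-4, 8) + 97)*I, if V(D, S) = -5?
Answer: 93*I*√37 ≈ 565.7*I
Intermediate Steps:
I = I*√37 (I = √((25 - 5) - 57) = √(20 - 57) = √(-37) = I*√37 ≈ 6.0828*I)
(C(-4, 8) + 97)*I = (-4 + 97)*(I*√37) = 93*(I*√37) = 93*I*√37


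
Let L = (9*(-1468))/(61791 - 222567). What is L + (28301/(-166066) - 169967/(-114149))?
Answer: 4235198341732/3023524719523 ≈ 1.4007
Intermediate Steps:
L = 367/4466 (L = -13212/(-160776) = -13212*(-1/160776) = 367/4466 ≈ 0.082176)
L + (28301/(-166066) - 169967/(-114149)) = 367/4466 + (28301/(-166066) - 169967/(-114149)) = 367/4466 + (28301*(-1/166066) - 169967*(-1/114149)) = 367/4466 + (-28301/166066 + 24281/16307) = 367/4466 + 3570744139/2708038262 = 4235198341732/3023524719523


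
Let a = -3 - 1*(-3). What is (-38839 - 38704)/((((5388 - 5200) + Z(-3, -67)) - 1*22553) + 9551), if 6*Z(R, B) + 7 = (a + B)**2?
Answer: 77543/12067 ≈ 6.4260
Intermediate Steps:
a = 0 (a = -3 + 3 = 0)
Z(R, B) = -7/6 + B**2/6 (Z(R, B) = -7/6 + (0 + B)**2/6 = -7/6 + B**2/6)
(-38839 - 38704)/((((5388 - 5200) + Z(-3, -67)) - 1*22553) + 9551) = (-38839 - 38704)/((((5388 - 5200) + (-7/6 + (1/6)*(-67)**2)) - 1*22553) + 9551) = -77543/(((188 + (-7/6 + (1/6)*4489)) - 22553) + 9551) = -77543/(((188 + (-7/6 + 4489/6)) - 22553) + 9551) = -77543/(((188 + 747) - 22553) + 9551) = -77543/((935 - 22553) + 9551) = -77543/(-21618 + 9551) = -77543/(-12067) = -77543*(-1/12067) = 77543/12067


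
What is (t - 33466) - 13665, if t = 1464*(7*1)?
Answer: -36883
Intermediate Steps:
t = 10248 (t = 1464*7 = 10248)
(t - 33466) - 13665 = (10248 - 33466) - 13665 = -23218 - 13665 = -36883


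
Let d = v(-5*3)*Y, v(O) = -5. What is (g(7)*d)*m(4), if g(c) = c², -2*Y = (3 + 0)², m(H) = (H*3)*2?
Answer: 26460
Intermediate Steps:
m(H) = 6*H (m(H) = (3*H)*2 = 6*H)
Y = -9/2 (Y = -(3 + 0)²/2 = -½*3² = -½*9 = -9/2 ≈ -4.5000)
d = 45/2 (d = -5*(-9/2) = 45/2 ≈ 22.500)
(g(7)*d)*m(4) = (7²*(45/2))*(6*4) = (49*(45/2))*24 = (2205/2)*24 = 26460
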